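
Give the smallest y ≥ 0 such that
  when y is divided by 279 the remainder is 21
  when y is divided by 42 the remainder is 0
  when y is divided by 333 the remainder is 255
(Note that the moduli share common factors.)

Combine the congruences pairwise.
gcd(279, 42) = 3 and 3 | (0 − 21), so the pair is consistent; merging gives y ≡ 1974 (mod 3906), where 3906 = lcm(279, 42).
gcd(3906, 333) = 9 and 9 | (255 − 1974), so the pair is consistent; merging gives y ≡ 33222 (mod 144522), where 144522 = lcm(3906, 333).
The solution is unique modulo lcm(279, 42, 333) = 144522.

33222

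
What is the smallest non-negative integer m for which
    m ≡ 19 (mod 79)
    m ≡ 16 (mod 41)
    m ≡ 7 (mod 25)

The moduli are pairwise coprime; N = 79·41·25 = 80975.
N/79 = 1025; 1025 ≡ 77 (mod 79); 77·39 ≡ 1, so inverse 39.
N/41 = 1975; 1975 ≡ 7 (mod 41); 7·6 ≡ 1, so inverse 6.
N/25 = 3239; 3239 ≡ 14 (mod 25); 14·9 ≡ 1, so inverse 9.
m ≡ 19·1025·39 + 16·1975·6 + 7·3239·9 = 1153182.
1153182 mod 80975 = 19532.

19532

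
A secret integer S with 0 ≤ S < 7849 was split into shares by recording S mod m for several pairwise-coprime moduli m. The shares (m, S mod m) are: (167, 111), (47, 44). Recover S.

6624

From S ≡ 111 (mod 167) write S = 111 + 167t. Substituting into S ≡ 44 (mod 47) gives 167t ≡ 27 (mod 47), and since 26⁻¹ ≡ 38 (mod 47), t ≡ 39. Hence S ≡ 111 + 167·39 = 6624 (mod 7849).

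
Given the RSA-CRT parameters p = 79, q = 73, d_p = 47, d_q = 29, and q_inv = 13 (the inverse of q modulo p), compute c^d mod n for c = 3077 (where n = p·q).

m₁ = c^(d_p) mod p: c ≡ 75 (mod 79), and 75^47 mod 79 = 34.
m₂ = c^(d_q) mod q: c ≡ 11 (mod 73), and 11^29 mod 73 = 31.
h = q_inv·(m₁ − m₂) mod p = 13·(34 − 31) mod 79 = 39.
m = m₂ + h·q = 31 + 39·73 = 2878.

2878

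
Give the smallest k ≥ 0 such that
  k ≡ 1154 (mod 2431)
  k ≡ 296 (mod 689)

gcd(2431, 689) = 13 and 13 | (296 − 1154), so the pair is consistent; merging gives k ≡ 23033 (mod 128843), where 128843 = lcm(2431, 689).
The solution is unique modulo lcm(2431, 689) = 128843.

23033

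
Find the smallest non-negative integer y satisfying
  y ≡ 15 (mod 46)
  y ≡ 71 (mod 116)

1579

gcd(46, 116) = 2 and 2 | (71 − 15), so the pair is consistent; merging gives y ≡ 1579 (mod 2668), where 2668 = lcm(46, 116).
The solution is unique modulo lcm(46, 116) = 2668.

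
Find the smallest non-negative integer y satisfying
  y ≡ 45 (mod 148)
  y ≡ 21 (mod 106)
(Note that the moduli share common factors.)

1081

gcd(148, 106) = 2 and 2 | (21 − 45), so the pair is consistent; merging gives y ≡ 1081 (mod 7844), where 7844 = lcm(148, 106).
The solution is unique modulo lcm(148, 106) = 7844.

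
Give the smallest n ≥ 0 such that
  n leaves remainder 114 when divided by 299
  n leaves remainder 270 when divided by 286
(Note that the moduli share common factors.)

3702

gcd(299, 286) = 13 and 13 | (270 − 114), so the pair is consistent; merging gives n ≡ 3702 (mod 6578), where 6578 = lcm(299, 286).
The solution is unique modulo lcm(299, 286) = 6578.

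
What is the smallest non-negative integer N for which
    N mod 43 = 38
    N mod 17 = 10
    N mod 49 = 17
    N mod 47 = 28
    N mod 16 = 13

6931165

The moduli are pairwise coprime; M = 43·17·49·47·16 = 26935888.
M/43 = 626416; 626416 ≡ 35 (mod 43); 35·16 ≡ 1, so inverse 16.
M/17 = 1584464; 1584464 ≡ 13 (mod 17); 13·4 ≡ 1, so inverse 4.
M/49 = 549712; 549712 ≡ 30 (mod 49); 30·18 ≡ 1, so inverse 18.
M/47 = 573104; 573104 ≡ 33 (mod 47); 33·10 ≡ 1, so inverse 10.
M/16 = 1683493; 1683493 ≡ 5 (mod 16); 5·13 ≡ 1, so inverse 13.
N ≡ 38·626416·16 + 10·1584464·4 + 17·549712·18 + 28·573104·10 + 13·1683493·13 = 1057430797.
1057430797 mod 26935888 = 6931165.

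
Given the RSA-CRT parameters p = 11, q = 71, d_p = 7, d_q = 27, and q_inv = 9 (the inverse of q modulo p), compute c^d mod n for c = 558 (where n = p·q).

541

m₁ = c^(d_p) mod p: c ≡ 8 (mod 11), and 8^7 mod 11 = 2.
m₂ = c^(d_q) mod q: c ≡ 61 (mod 71), and 61^27 mod 71 = 44.
h = q_inv·(m₁ − m₂) mod p = 9·(2 − 44) mod 11 = 7.
m = m₂ + h·q = 44 + 7·71 = 541.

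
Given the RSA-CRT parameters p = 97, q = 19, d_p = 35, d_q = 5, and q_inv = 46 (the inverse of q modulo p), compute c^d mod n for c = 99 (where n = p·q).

m₁ = c^(d_p) mod p: c ≡ 2 (mod 97), and 2^35 mod 97 = 86.
m₂ = c^(d_q) mod q: c ≡ 4 (mod 19), and 4^5 mod 19 = 17.
h = q_inv·(m₁ − m₂) mod p = 46·(86 − 17) mod 97 = 70.
m = m₂ + h·q = 17 + 70·19 = 1347.

1347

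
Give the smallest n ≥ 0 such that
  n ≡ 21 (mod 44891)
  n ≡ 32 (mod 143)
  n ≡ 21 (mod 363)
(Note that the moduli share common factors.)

gcd(44891, 143) = 11 and 11 | (32 − 21), so the pair is consistent; merging gives n ≡ 538713 (mod 583583), where 583583 = lcm(44891, 143).
gcd(583583, 363) = 121 and 121 | (21 − 538713), so the pair is consistent; merging gives n ≡ 538713 (mod 1750749), where 1750749 = lcm(583583, 363).
The solution is unique modulo lcm(44891, 143, 363) = 1750749.

538713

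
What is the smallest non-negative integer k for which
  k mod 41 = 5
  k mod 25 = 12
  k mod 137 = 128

The moduli are pairwise coprime; N = 41·25·137 = 140425.
N/41 = 3425; 3425 ≡ 22 (mod 41); 22·28 ≡ 1, so inverse 28.
N/25 = 5617; 5617 ≡ 17 (mod 25); 17·3 ≡ 1, so inverse 3.
N/137 = 1025; 1025 ≡ 66 (mod 137); 66·27 ≡ 1, so inverse 27.
k ≡ 5·3425·28 + 12·5617·3 + 128·1025·27 = 4224112.
4224112 mod 140425 = 11362.

11362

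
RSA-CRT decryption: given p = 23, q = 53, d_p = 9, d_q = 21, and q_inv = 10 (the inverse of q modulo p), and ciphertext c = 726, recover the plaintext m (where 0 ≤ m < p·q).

m₁ = c^(d_p) mod p: c ≡ 13 (mod 23), and 13^9 mod 23 = 3.
m₂ = c^(d_q) mod q: c ≡ 37 (mod 53), and 37^21 mod 53 = 11.
h = q_inv·(m₁ − m₂) mod p = 10·(3 − 11) mod 23 = 12.
m = m₂ + h·q = 11 + 12·53 = 647.

647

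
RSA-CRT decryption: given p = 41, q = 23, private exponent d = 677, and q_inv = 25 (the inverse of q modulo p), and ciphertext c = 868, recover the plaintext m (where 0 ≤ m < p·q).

d_p = d mod (p−1) = 677 mod 40 = 37; d_q = d mod (q−1) = 17.
m₁ = c^(d_p) mod p: c ≡ 7 (mod 41), and 7^37 mod 41 = 11.
m₂ = c^(d_q) mod q: c ≡ 17 (mod 23), and 17^17 mod 23 = 11.
h = q_inv·(m₁ − m₂) mod p = 25·(11 − 11) mod 41 = 0.
m = m₂ + h·q = 11 + 0·23 = 11.

11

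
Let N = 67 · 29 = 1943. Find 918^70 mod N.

1478

Mod 67: 918 ≡ 47; by Fermat, exponent reduces to 70 mod 66 = 4; 47^4 ≡ 4 (mod 67).
Mod 29: 918 ≡ 19; by Fermat, exponent reduces to 70 mod 28 = 14; 19^14 ≡ 28 (mod 29).
Combine by CRT: x ≡ 4 (mod 67), x ≡ 28 (mod 29) ⇒ x ≡ 1478 (mod 1943).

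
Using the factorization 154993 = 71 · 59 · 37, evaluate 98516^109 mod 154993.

151537

Mod 71: 98516 ≡ 39; by Fermat, exponent reduces to 109 mod 70 = 39; 39^39 ≡ 23 (mod 71).
Mod 59: 98516 ≡ 45; by Fermat, exponent reduces to 109 mod 58 = 51; 45^51 ≡ 25 (mod 59).
Mod 37: 98516 ≡ 22; by Fermat, exponent reduces to 109 mod 36 = 1; 22^1 ≡ 22 (mod 37).
Combine by CRT: x ≡ 23 (mod 71), x ≡ 25 (mod 59), x ≡ 22 (mod 37) ⇒ x ≡ 151537 (mod 154993).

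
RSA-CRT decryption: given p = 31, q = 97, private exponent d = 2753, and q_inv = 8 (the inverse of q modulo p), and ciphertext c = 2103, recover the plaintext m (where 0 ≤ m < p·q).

2765

d_p = d mod (p−1) = 2753 mod 30 = 23; d_q = d mod (q−1) = 65.
m₁ = c^(d_p) mod p: c ≡ 26 (mod 31), and 26^23 mod 31 = 6.
m₂ = c^(d_q) mod q: c ≡ 66 (mod 97), and 66^65 mod 97 = 49.
h = q_inv·(m₁ − m₂) mod p = 8·(6 − 49) mod 31 = 28.
m = m₂ + h·q = 49 + 28·97 = 2765.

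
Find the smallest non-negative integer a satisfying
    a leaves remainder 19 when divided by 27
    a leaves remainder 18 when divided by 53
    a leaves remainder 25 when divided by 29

The moduli are pairwise coprime; N = 27·53·29 = 41499.
N/27 = 1537; 1537 ≡ 25 (mod 27); 25·13 ≡ 1, so inverse 13.
N/53 = 783; 783 ≡ 41 (mod 53); 41·22 ≡ 1, so inverse 22.
N/29 = 1431; 1431 ≡ 10 (mod 29); 10·3 ≡ 1, so inverse 3.
a ≡ 19·1537·13 + 18·783·22 + 25·1431·3 = 797032.
797032 mod 41499 = 8551.

8551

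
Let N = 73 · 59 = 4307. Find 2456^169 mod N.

Mod 73: 2456 ≡ 47; by Fermat, exponent reduces to 169 mod 72 = 25; 47^25 ≡ 11 (mod 73).
Mod 59: 2456 ≡ 37; by Fermat, exponent reduces to 169 mod 58 = 53; 37^53 ≡ 23 (mod 59).
Combine by CRT: x ≡ 11 (mod 73), x ≡ 23 (mod 59) ⇒ x ≡ 3150 (mod 4307).

3150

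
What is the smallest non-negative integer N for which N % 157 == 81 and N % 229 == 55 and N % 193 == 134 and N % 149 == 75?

721036554

The moduli are pairwise coprime; M = 157·229·193·149 = 1033900421.
M/157 = 6585353; 6585353 ≡ 145 (mod 157); 145·13 ≡ 1, so inverse 13.
M/229 = 4514849; 4514849 ≡ 114 (mod 229); 114·227 ≡ 1, so inverse 227.
M/193 = 5356997; 5356997 ≡ 89 (mod 193); 89·180 ≡ 1, so inverse 180.
M/149 = 6938929; 6938929 ≡ 148 (mod 149); 148·148 ≡ 1, so inverse 148.
N ≡ 81·6585353·13 + 55·4514849·227 + 134·5356997·180 + 75·6938929·148 = 269535146014.
269535146014 mod 1033900421 = 721036554.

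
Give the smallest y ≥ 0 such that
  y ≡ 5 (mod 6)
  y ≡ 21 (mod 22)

65

gcd(6, 22) = 2 and 2 | (21 − 5), so the pair is consistent; merging gives y ≡ 65 (mod 66), where 66 = lcm(6, 22).
The solution is unique modulo lcm(6, 22) = 66.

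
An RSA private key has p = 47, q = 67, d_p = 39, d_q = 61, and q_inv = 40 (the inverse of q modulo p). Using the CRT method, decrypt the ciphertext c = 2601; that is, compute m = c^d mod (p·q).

1999

m₁ = c^(d_p) mod p: c ≡ 16 (mod 47), and 16^39 mod 47 = 25.
m₂ = c^(d_q) mod q: c ≡ 55 (mod 67), and 55^61 mod 67 = 56.
h = q_inv·(m₁ − m₂) mod p = 40·(25 − 56) mod 47 = 29.
m = m₂ + h·q = 56 + 29·67 = 1999.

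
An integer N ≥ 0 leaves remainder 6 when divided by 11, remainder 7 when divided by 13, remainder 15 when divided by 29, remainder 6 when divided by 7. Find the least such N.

26956

The moduli are pairwise coprime; M = 11·13·29·7 = 29029.
M/11 = 2639; 2639 ≡ 10 (mod 11); 10·10 ≡ 1, so inverse 10.
M/13 = 2233; 2233 ≡ 10 (mod 13); 10·4 ≡ 1, so inverse 4.
M/29 = 1001; 1001 ≡ 15 (mod 29); 15·2 ≡ 1, so inverse 2.
M/7 = 4147; 4147 ≡ 3 (mod 7); 3·5 ≡ 1, so inverse 5.
N ≡ 6·2639·10 + 7·2233·4 + 15·1001·2 + 6·4147·5 = 375304.
375304 mod 29029 = 26956.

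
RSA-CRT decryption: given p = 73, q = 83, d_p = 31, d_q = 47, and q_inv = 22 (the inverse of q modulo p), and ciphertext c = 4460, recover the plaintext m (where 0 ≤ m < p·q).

m₁ = c^(d_p) mod p: c ≡ 7 (mod 73), and 7^31 mod 73 = 30.
m₂ = c^(d_q) mod q: c ≡ 61 (mod 83), and 61^47 mod 83 = 78.
h = q_inv·(m₁ − m₂) mod p = 22·(30 − 78) mod 73 = 39.
m = m₂ + h·q = 78 + 39·83 = 3315.

3315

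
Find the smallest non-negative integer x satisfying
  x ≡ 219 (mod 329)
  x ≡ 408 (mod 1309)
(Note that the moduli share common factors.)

gcd(329, 1309) = 7 and 7 | (408 − 219), so the pair is consistent; merging gives x ≡ 35751 (mod 61523), where 61523 = lcm(329, 1309).
The solution is unique modulo lcm(329, 1309) = 61523.

35751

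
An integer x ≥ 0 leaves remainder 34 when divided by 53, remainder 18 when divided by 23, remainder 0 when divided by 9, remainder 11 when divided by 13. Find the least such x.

25686

The moduli are pairwise coprime; N = 53·23·9·13 = 142623.
N/53 = 2691; 2691 ≡ 41 (mod 53); 41·22 ≡ 1, so inverse 22.
N/23 = 6201; 6201 ≡ 14 (mod 23); 14·5 ≡ 1, so inverse 5.
N/9 = 15847; 15847 ≡ 7 (mod 9); 7·4 ≡ 1, so inverse 4.
N/13 = 10971; 10971 ≡ 12 (mod 13); 12·12 ≡ 1, so inverse 12.
x ≡ 34·2691·22 + 18·6201·5 + 0·15847·4 + 11·10971·12 = 4019130.
4019130 mod 142623 = 25686.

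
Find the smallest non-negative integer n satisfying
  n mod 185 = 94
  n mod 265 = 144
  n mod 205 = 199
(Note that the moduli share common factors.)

Combine the congruences pairwise.
gcd(185, 265) = 5 and 5 | (144 − 94), so the pair is consistent; merging gives n ≡ 1204 (mod 9805), where 9805 = lcm(185, 265).
gcd(9805, 205) = 5 and 5 | (199 − 1204), so the pair is consistent; merging gives n ≡ 167889 (mod 402005), where 402005 = lcm(9805, 205).
The solution is unique modulo lcm(185, 265, 205) = 402005.

167889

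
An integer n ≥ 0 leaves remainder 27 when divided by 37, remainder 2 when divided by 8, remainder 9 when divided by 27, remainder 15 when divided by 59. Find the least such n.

The moduli are pairwise coprime; M = 37·8·27·59 = 471528.
M/37 = 12744; 12744 ≡ 16 (mod 37); 16·7 ≡ 1, so inverse 7.
M/8 = 58941; 58941 ≡ 5 (mod 8); 5·5 ≡ 1, so inverse 5.
M/27 = 17464; 17464 ≡ 22 (mod 27); 22·16 ≡ 1, so inverse 16.
M/59 = 7992; 7992 ≡ 27 (mod 59); 27·35 ≡ 1, so inverse 35.
n ≡ 27·12744·7 + 2·58941·5 + 9·17464·16 + 15·7992·35 = 9708642.
9708642 mod 471528 = 278082.

278082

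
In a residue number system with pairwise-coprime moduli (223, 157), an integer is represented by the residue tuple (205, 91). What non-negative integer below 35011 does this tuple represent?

31648

Combine the congruences pairwise.
From x ≡ 205 (mod 223) write x = 205 + 223t. Substituting into x ≡ 91 (mod 157) gives 223t ≡ 43 (mod 157), and since 66⁻¹ ≡ 69 (mod 157), t ≡ 141. Hence x ≡ 205 + 223·141 = 31648 (mod 35011).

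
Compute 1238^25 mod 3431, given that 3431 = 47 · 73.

1384

Mod 47: 1238 ≡ 16; 16^25 ≡ 21 (mod 47).
Mod 73: 1238 ≡ 70; 70^25 ≡ 70 (mod 73).
Combine by CRT: x ≡ 21 (mod 47), x ≡ 70 (mod 73) ⇒ x ≡ 1384 (mod 3431).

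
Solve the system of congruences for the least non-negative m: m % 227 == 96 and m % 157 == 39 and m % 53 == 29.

The moduli are pairwise coprime; N = 227·157·53 = 1888867.
N/227 = 8321; 8321 ≡ 149 (mod 227); 149·32 ≡ 1, so inverse 32.
N/157 = 12031; 12031 ≡ 99 (mod 157); 99·46 ≡ 1, so inverse 46.
N/53 = 35639; 35639 ≡ 23 (mod 53); 23·30 ≡ 1, so inverse 30.
m ≡ 96·8321·32 + 39·12031·46 + 29·35639·30 = 78151656.
78151656 mod 1888867 = 708109.

708109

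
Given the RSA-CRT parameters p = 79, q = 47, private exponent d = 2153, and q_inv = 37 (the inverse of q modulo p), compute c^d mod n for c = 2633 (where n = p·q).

d_p = d mod (p−1) = 2153 mod 78 = 47; d_q = d mod (q−1) = 37.
m₁ = c^(d_p) mod p: c ≡ 26 (mod 79), and 26^47 mod 79 = 20.
m₂ = c^(d_q) mod q: c ≡ 1 (mod 47), and 1^37 mod 47 = 1.
h = q_inv·(m₁ − m₂) mod p = 37·(20 − 1) mod 79 = 71.
m = m₂ + h·q = 1 + 71·47 = 3338.

3338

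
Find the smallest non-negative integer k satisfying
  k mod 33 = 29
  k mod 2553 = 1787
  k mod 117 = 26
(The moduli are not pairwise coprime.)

343889

gcd(33, 2553) = 3 and 3 | (1787 − 29), so the pair is consistent; merging gives k ≡ 6893 (mod 28083), where 28083 = lcm(33, 2553).
gcd(28083, 117) = 3 and 3 | (26 − 6893), so the pair is consistent; merging gives k ≡ 343889 (mod 1095237), where 1095237 = lcm(28083, 117).
The solution is unique modulo lcm(33, 2553, 117) = 1095237.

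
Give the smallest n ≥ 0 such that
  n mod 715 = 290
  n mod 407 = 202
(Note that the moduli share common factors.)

3865

gcd(715, 407) = 11 and 11 | (202 − 290), so the pair is consistent; merging gives n ≡ 3865 (mod 26455), where 26455 = lcm(715, 407).
The solution is unique modulo lcm(715, 407) = 26455.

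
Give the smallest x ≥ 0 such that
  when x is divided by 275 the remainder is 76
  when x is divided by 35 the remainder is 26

gcd(275, 35) = 5 and 5 | (26 − 76), so the pair is consistent; merging gives x ≡ 901 (mod 1925), where 1925 = lcm(275, 35).
The solution is unique modulo lcm(275, 35) = 1925.

901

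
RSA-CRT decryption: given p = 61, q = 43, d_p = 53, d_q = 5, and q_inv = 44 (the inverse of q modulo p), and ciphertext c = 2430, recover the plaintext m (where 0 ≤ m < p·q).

2447

m₁ = c^(d_p) mod p: c ≡ 51 (mod 61), and 51^53 mod 61 = 7.
m₂ = c^(d_q) mod q: c ≡ 22 (mod 43), and 22^5 mod 43 = 39.
h = q_inv·(m₁ − m₂) mod p = 44·(7 − 39) mod 61 = 56.
m = m₂ + h·q = 39 + 56·43 = 2447.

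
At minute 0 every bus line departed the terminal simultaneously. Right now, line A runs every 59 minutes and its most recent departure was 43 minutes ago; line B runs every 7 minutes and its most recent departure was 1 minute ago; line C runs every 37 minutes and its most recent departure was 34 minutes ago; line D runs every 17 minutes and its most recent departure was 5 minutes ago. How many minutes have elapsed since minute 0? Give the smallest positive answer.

Combine the congruences pairwise.
From t ≡ 43 (mod 59) write t = 43 + 59s. Substituting into t ≡ 1 (mod 7) gives 59s ≡ 0 (mod 7), and since 3⁻¹ ≡ 5 (mod 7), s ≡ 0. Hence t ≡ 43 + 59·0 = 43 (mod 413).
From t ≡ 43 (mod 413) write t = 43 + 413s. Substituting into t ≡ 34 (mod 37) gives 413s ≡ 28 (mod 37), and since 6⁻¹ ≡ 31 (mod 37), s ≡ 17. Hence t ≡ 43 + 413·17 = 7064 (mod 15281).
From t ≡ 7064 (mod 15281) write t = 7064 + 15281s. Substituting into t ≡ 5 (mod 17) gives 15281s ≡ 13 (mod 17), and since 15⁻¹ ≡ 8 (mod 17), s ≡ 2. Hence t ≡ 7064 + 15281·2 = 37626 (mod 259777).

37626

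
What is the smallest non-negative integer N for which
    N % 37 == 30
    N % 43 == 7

437

From N ≡ 30 (mod 37) write N = 30 + 37t. Substituting into N ≡ 7 (mod 43) gives 37t ≡ 20 (mod 43), and since 37⁻¹ ≡ 7 (mod 43), t ≡ 11. Hence N ≡ 30 + 37·11 = 437 (mod 1591).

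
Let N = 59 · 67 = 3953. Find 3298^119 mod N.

3029

Mod 59: 3298 ≡ 53; by Fermat, exponent reduces to 119 mod 58 = 3; 53^3 ≡ 20 (mod 59).
Mod 67: 3298 ≡ 15; by Fermat, exponent reduces to 119 mod 66 = 53; 15^53 ≡ 14 (mod 67).
Combine by CRT: x ≡ 20 (mod 59), x ≡ 14 (mod 67) ⇒ x ≡ 3029 (mod 3953).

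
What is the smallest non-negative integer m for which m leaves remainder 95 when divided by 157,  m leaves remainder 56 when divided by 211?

From m ≡ 95 (mod 157) write m = 95 + 157t. Substituting into m ≡ 56 (mod 211) gives 157t ≡ 172 (mod 211), and since 157⁻¹ ≡ 168 (mod 211), t ≡ 200. Hence m ≡ 95 + 157·200 = 31495 (mod 33127).

31495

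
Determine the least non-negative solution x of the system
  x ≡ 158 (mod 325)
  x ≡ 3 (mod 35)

gcd(325, 35) = 5 and 5 | (3 − 158), so the pair is consistent; merging gives x ≡ 808 (mod 2275), where 2275 = lcm(325, 35).
The solution is unique modulo lcm(325, 35) = 2275.

808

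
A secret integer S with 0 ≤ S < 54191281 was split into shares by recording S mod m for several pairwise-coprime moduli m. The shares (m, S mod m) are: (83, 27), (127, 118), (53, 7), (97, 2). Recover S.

20021287

The moduli are pairwise coprime; N = 83·127·53·97 = 54191281.
N/83 = 652907; 652907 ≡ 29 (mod 83); 29·63 ≡ 1, so inverse 63.
N/127 = 426703; 426703 ≡ 110 (mod 127); 110·112 ≡ 1, so inverse 112.
N/53 = 1022477; 1022477 ≡ 1 (mod 53), inverse 1.
N/97 = 558673; 558673 ≡ 50 (mod 97); 50·33 ≡ 1, so inverse 33.
S ≡ 27·652907·63 + 118·426703·112 + 7·1022477·1 + 2·558673·33 = 6793931412.
6793931412 mod 54191281 = 20021287.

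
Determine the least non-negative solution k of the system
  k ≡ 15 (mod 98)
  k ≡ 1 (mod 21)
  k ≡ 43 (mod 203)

4915

gcd(98, 21) = 7 and 7 | (1 − 15), so the pair is consistent; merging gives k ≡ 211 (mod 294), where 294 = lcm(98, 21).
gcd(294, 203) = 7 and 7 | (43 − 211), so the pair is consistent; merging gives k ≡ 4915 (mod 8526), where 8526 = lcm(294, 203).
The solution is unique modulo lcm(98, 21, 203) = 8526.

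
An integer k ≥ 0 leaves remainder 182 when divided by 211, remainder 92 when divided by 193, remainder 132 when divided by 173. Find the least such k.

4641549

From k ≡ 182 (mod 211) write k = 182 + 211t. Substituting into k ≡ 92 (mod 193) gives 211t ≡ 103 (mod 193), and since 18⁻¹ ≡ 118 (mod 193), t ≡ 188. Hence k ≡ 182 + 211·188 = 39850 (mod 40723).
From k ≡ 39850 (mod 40723) write k = 39850 + 40723t. Substituting into k ≡ 132 (mod 173) gives 40723t ≡ 72 (mod 173), and since 68⁻¹ ≡ 28 (mod 173), t ≡ 113. Hence k ≡ 39850 + 40723·113 = 4641549 (mod 7045079).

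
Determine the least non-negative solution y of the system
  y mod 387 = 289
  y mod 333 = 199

Combine the congruences pairwise.
gcd(387, 333) = 9 and 9 | (199 − 289), so the pair is consistent; merging gives y ≡ 9190 (mod 14319), where 14319 = lcm(387, 333).
The solution is unique modulo lcm(387, 333) = 14319.

9190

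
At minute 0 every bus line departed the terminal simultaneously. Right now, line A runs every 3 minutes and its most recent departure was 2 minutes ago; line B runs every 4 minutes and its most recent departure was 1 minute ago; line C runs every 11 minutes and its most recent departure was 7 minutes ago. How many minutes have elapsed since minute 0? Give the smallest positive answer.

29

The moduli are pairwise coprime; N = 3·4·11 = 132.
N/3 = 44; 44 ≡ 2 (mod 3); 2·2 ≡ 1, so inverse 2.
N/4 = 33; 33 ≡ 1 (mod 4), inverse 1.
N/11 = 12; 12 ≡ 1 (mod 11), inverse 1.
t ≡ 2·44·2 + 1·33·1 + 7·12·1 = 293.
293 mod 132 = 29.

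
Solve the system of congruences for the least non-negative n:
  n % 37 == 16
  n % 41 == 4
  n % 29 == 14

15297

The moduli are pairwise coprime; M = 37·41·29 = 43993.
M/37 = 1189; 1189 ≡ 5 (mod 37); 5·15 ≡ 1, so inverse 15.
M/41 = 1073; 1073 ≡ 7 (mod 41); 7·6 ≡ 1, so inverse 6.
M/29 = 1517; 1517 ≡ 9 (mod 29); 9·13 ≡ 1, so inverse 13.
n ≡ 16·1189·15 + 4·1073·6 + 14·1517·13 = 587206.
587206 mod 43993 = 15297.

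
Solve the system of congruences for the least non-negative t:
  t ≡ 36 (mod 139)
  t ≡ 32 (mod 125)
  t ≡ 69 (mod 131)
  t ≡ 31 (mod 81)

80823532

From t ≡ 36 (mod 139) write t = 36 + 139s. Substituting into t ≡ 32 (mod 125) gives 139s ≡ 121 (mod 125), and since 14⁻¹ ≡ 9 (mod 125), s ≡ 89. Hence t ≡ 36 + 139·89 = 12407 (mod 17375).
From t ≡ 12407 (mod 17375) write t = 12407 + 17375s. Substituting into t ≡ 69 (mod 131) gives 17375s ≡ 107 (mod 131), and since 83⁻¹ ≡ 30 (mod 131), s ≡ 66. Hence t ≡ 12407 + 17375·66 = 1159157 (mod 2276125).
From t ≡ 1159157 (mod 2276125) write t = 1159157 + 2276125s. Substituting into t ≡ 31 (mod 81) gives 2276125s ≡ 65 (mod 81), and since 25⁻¹ ≡ 13 (mod 81), s ≡ 35. Hence t ≡ 1159157 + 2276125·35 = 80823532 (mod 184366125).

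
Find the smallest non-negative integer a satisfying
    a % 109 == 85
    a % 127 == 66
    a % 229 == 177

2684973

From a ≡ 85 (mod 109) write a = 85 + 109t. Substituting into a ≡ 66 (mod 127) gives 109t ≡ 108 (mod 127), and since 109⁻¹ ≡ 7 (mod 127), t ≡ 121. Hence a ≡ 85 + 109·121 = 13274 (mod 13843).
From a ≡ 13274 (mod 13843) write a = 13274 + 13843t. Substituting into a ≡ 177 (mod 229) gives 13843t ≡ 185 (mod 229), and since 103⁻¹ ≡ 209 (mod 229), t ≡ 193. Hence a ≡ 13274 + 13843·193 = 2684973 (mod 3170047).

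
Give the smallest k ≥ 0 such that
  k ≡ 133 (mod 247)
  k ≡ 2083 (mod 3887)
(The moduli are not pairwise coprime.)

44840

gcd(247, 3887) = 13 and 13 | (2083 − 133), so the pair is consistent; merging gives k ≡ 44840 (mod 73853), where 73853 = lcm(247, 3887).
The solution is unique modulo lcm(247, 3887) = 73853.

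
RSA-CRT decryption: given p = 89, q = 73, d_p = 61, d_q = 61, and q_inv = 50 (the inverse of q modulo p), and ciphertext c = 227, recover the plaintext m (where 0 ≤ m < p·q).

m₁ = c^(d_p) mod p: c ≡ 49 (mod 89), and 49^61 mod 89 = 84.
m₂ = c^(d_q) mod q: c ≡ 8 (mod 73), and 8^61 mod 73 = 8.
h = q_inv·(m₁ − m₂) mod p = 50·(84 − 8) mod 89 = 62.
m = m₂ + h·q = 8 + 62·73 = 4534.

4534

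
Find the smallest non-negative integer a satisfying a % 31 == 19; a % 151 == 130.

3150

From a ≡ 19 (mod 31) write a = 19 + 31t. Substituting into a ≡ 130 (mod 151) gives 31t ≡ 111 (mod 151), and since 31⁻¹ ≡ 39 (mod 151), t ≡ 101. Hence a ≡ 19 + 31·101 = 3150 (mod 4681).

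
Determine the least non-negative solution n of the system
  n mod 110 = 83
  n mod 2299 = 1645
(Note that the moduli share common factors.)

6243

Combine the congruences pairwise.
gcd(110, 2299) = 11 and 11 | (1645 − 83), so the pair is consistent; merging gives n ≡ 6243 (mod 22990), where 22990 = lcm(110, 2299).
The solution is unique modulo lcm(110, 2299) = 22990.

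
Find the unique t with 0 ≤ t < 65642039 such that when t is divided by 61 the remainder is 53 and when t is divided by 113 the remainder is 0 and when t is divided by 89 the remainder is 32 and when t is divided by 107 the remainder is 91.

Combine the congruences pairwise.
From t ≡ 53 (mod 61) write t = 53 + 61s. Substituting into t ≡ 0 (mod 113) gives 61s ≡ 60 (mod 113), and since 61⁻¹ ≡ 63 (mod 113), s ≡ 51. Hence t ≡ 53 + 61·51 = 3164 (mod 6893).
From t ≡ 3164 (mod 6893) write t = 3164 + 6893s. Substituting into t ≡ 32 (mod 89) gives 6893s ≡ 72 (mod 89), and since 40⁻¹ ≡ 69 (mod 89), s ≡ 73. Hence t ≡ 3164 + 6893·73 = 506353 (mod 613477).
From t ≡ 506353 (mod 613477) write t = 506353 + 613477s. Substituting into t ≡ 91 (mod 107) gives 613477s ≡ 62 (mod 107), and since 46⁻¹ ≡ 7 (mod 107), s ≡ 6. Hence t ≡ 506353 + 613477·6 = 4187215 (mod 65642039).

4187215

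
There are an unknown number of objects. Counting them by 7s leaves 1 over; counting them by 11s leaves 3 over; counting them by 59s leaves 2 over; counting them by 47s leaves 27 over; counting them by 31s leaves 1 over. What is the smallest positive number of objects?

From N ≡ 1 (mod 7) write N = 1 + 7t. Substituting into N ≡ 3 (mod 11) gives 7t ≡ 2 (mod 11), and since 7⁻¹ ≡ 8 (mod 11), t ≡ 5. Hence N ≡ 1 + 7·5 = 36 (mod 77).
From N ≡ 36 (mod 77) write N = 36 + 77t. Substituting into N ≡ 2 (mod 59) gives 77t ≡ 25 (mod 59), and since 18⁻¹ ≡ 23 (mod 59), t ≡ 44. Hence N ≡ 36 + 77·44 = 3424 (mod 4543).
From N ≡ 3424 (mod 4543) write N = 3424 + 4543t. Substituting into N ≡ 27 (mod 47) gives 4543t ≡ 34 (mod 47), and since 31⁻¹ ≡ 44 (mod 47), t ≡ 39. Hence N ≡ 3424 + 4543·39 = 180601 (mod 213521).
From N ≡ 180601 (mod 213521) write N = 180601 + 213521t. Substituting into N ≡ 1 (mod 31) gives 213521t ≡ 6 (mod 31), and since 24⁻¹ ≡ 22 (mod 31), t ≡ 8. Hence N ≡ 180601 + 213521·8 = 1888769 (mod 6619151).

1888769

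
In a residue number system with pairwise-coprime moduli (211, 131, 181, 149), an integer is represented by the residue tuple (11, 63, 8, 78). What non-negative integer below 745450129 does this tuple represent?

Combine the congruences pairwise.
From x ≡ 11 (mod 211) write x = 11 + 211t. Substituting into x ≡ 63 (mod 131) gives 211t ≡ 52 (mod 131), and since 80⁻¹ ≡ 113 (mod 131), t ≡ 112. Hence x ≡ 11 + 211·112 = 23643 (mod 27641).
From x ≡ 23643 (mod 27641) write x = 23643 + 27641t. Substituting into x ≡ 8 (mod 181) gives 27641t ≡ 76 (mod 181), and since 129⁻¹ ≡ 87 (mod 181), t ≡ 96. Hence x ≡ 23643 + 27641·96 = 2677179 (mod 5003021).
From x ≡ 2677179 (mod 5003021) write x = 2677179 + 5003021t. Substituting into x ≡ 78 (mod 149) gives 5003021t ≡ 131 (mod 149), and since 48⁻¹ ≡ 59 (mod 149), t ≡ 130. Hence x ≡ 2677179 + 5003021·130 = 653069909 (mod 745450129).

653069909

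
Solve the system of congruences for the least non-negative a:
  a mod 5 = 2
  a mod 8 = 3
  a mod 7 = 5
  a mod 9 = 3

1587

The moduli are pairwise coprime; N = 5·8·7·9 = 2520.
N/5 = 504; 504 ≡ 4 (mod 5); 4·4 ≡ 1, so inverse 4.
N/8 = 315; 315 ≡ 3 (mod 8); 3·3 ≡ 1, so inverse 3.
N/7 = 360; 360 ≡ 3 (mod 7); 3·5 ≡ 1, so inverse 5.
N/9 = 280; 280 ≡ 1 (mod 9), inverse 1.
a ≡ 2·504·4 + 3·315·3 + 5·360·5 + 3·280·1 = 16707.
16707 mod 2520 = 1587.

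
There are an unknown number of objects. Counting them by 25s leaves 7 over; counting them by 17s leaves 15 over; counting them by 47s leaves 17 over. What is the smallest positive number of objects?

6832

Combine the congruences pairwise.
From N ≡ 7 (mod 25) write N = 7 + 25t. Substituting into N ≡ 15 (mod 17) gives 25t ≡ 8 (mod 17), and since 8⁻¹ ≡ 15 (mod 17), t ≡ 1. Hence N ≡ 7 + 25·1 = 32 (mod 425).
From N ≡ 32 (mod 425) write N = 32 + 425t. Substituting into N ≡ 17 (mod 47) gives 425t ≡ 32 (mod 47), and since 2⁻¹ ≡ 24 (mod 47), t ≡ 16. Hence N ≡ 32 + 425·16 = 6832 (mod 19975).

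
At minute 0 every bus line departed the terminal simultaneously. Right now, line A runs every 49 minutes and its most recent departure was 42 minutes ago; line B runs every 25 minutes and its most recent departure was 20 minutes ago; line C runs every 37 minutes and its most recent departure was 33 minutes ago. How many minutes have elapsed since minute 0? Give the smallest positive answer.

19495

The moduli are pairwise coprime; N = 49·25·37 = 45325.
N/49 = 925; 925 ≡ 43 (mod 49); 43·8 ≡ 1, so inverse 8.
N/25 = 1813; 1813 ≡ 13 (mod 25); 13·2 ≡ 1, so inverse 2.
N/37 = 1225; 1225 ≡ 4 (mod 37); 4·28 ≡ 1, so inverse 28.
t ≡ 42·925·8 + 20·1813·2 + 33·1225·28 = 1515220.
1515220 mod 45325 = 19495.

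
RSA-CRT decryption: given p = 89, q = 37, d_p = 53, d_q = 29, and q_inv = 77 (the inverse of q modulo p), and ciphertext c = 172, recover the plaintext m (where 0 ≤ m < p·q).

1828

m₁ = c^(d_p) mod p: c ≡ 83 (mod 89), and 83^53 mod 89 = 48.
m₂ = c^(d_q) mod q: c ≡ 24 (mod 37), and 24^29 mod 37 = 15.
h = q_inv·(m₁ − m₂) mod p = 77·(48 − 15) mod 89 = 49.
m = m₂ + h·q = 15 + 49·37 = 1828.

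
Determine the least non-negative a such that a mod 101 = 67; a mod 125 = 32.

Combine the congruences pairwise.
From a ≡ 67 (mod 101) write a = 67 + 101t. Substituting into a ≡ 32 (mod 125) gives 101t ≡ 90 (mod 125), and since 101⁻¹ ≡ 26 (mod 125), t ≡ 90. Hence a ≡ 67 + 101·90 = 9157 (mod 12625).

9157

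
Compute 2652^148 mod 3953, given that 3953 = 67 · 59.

3567

Mod 67: 2652 ≡ 39; by Fermat, exponent reduces to 148 mod 66 = 16; 39^16 ≡ 16 (mod 67).
Mod 59: 2652 ≡ 56; by Fermat, exponent reduces to 148 mod 58 = 32; 56^32 ≡ 27 (mod 59).
Combine by CRT: x ≡ 16 (mod 67), x ≡ 27 (mod 59) ⇒ x ≡ 3567 (mod 3953).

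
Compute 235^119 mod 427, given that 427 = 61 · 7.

149

Mod 61: 235 ≡ 52; by Fermat, exponent reduces to 119 mod 60 = 59; 52^59 ≡ 27 (mod 61).
Mod 7: 235 ≡ 4; by Fermat, exponent reduces to 119 mod 6 = 5; 4^5 ≡ 2 (mod 7).
Combine by CRT: x ≡ 27 (mod 61), x ≡ 2 (mod 7) ⇒ x ≡ 149 (mod 427).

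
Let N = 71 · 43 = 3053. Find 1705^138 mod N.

2486

Mod 71: 1705 ≡ 1; by Fermat, exponent reduces to 138 mod 70 = 68; 1^68 ≡ 1 (mod 71).
Mod 43: 1705 ≡ 28; by Fermat, exponent reduces to 138 mod 42 = 12; 28^12 ≡ 35 (mod 43).
Combine by CRT: x ≡ 1 (mod 71), x ≡ 35 (mod 43) ⇒ x ≡ 2486 (mod 3053).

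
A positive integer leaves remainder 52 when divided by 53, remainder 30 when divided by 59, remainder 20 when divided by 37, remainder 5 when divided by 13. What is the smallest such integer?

Combine the congruences pairwise.
From x ≡ 52 (mod 53) write x = 52 + 53t. Substituting into x ≡ 30 (mod 59) gives 53t ≡ 37 (mod 59), and since 53⁻¹ ≡ 49 (mod 59), t ≡ 43. Hence x ≡ 52 + 53·43 = 2331 (mod 3127).
From x ≡ 2331 (mod 3127) write x = 2331 + 3127t. Substituting into x ≡ 20 (mod 37) gives 3127t ≡ 20 (mod 37), and since 19⁻¹ ≡ 2 (mod 37), t ≡ 3. Hence x ≡ 2331 + 3127·3 = 11712 (mod 115699).
From x ≡ 11712 (mod 115699) write x = 11712 + 115699t. Substituting into x ≡ 5 (mod 13) gives 115699t ≡ 6 (mod 13), and since 12⁻¹ ≡ 12 (mod 13), t ≡ 7. Hence x ≡ 11712 + 115699·7 = 821605 (mod 1504087).

821605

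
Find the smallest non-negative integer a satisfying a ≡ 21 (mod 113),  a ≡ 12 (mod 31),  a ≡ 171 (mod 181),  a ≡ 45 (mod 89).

8659211

The moduli are pairwise coprime; N = 113·31·181·89 = 56429827.
N/113 = 499379; 499379 ≡ 32 (mod 113); 32·53 ≡ 1, so inverse 53.
N/31 = 1820317; 1820317 ≡ 28 (mod 31); 28·10 ≡ 1, so inverse 10.
N/181 = 311767; 311767 ≡ 85 (mod 181); 85·115 ≡ 1, so inverse 115.
N/89 = 634043; 634043 ≡ 7 (mod 89); 7·51 ≡ 1, so inverse 51.
a ≡ 21·499379·53 + 12·1820317·10 + 171·311767·115 + 45·634043·51 = 8360273607.
8360273607 mod 56429827 = 8659211.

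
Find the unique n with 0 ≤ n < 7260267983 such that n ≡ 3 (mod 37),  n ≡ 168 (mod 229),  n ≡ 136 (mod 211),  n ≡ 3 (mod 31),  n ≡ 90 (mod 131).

The moduli are pairwise coprime; M = 37·229·211·31·131 = 7260267983.
M/37 = 196223459; 196223459 ≡ 27 (mod 37); 27·11 ≡ 1, so inverse 11.
M/229 = 31704227; 31704227 ≡ 93 (mod 229); 93·197 ≡ 1, so inverse 197.
M/211 = 34408853; 34408853 ≡ 28 (mod 211); 28·98 ≡ 1, so inverse 98.
M/31 = 234202193; 234202193 ≡ 14 (mod 31); 14·20 ≡ 1, so inverse 20.
M/131 = 55421893; 55421893 ≡ 116 (mod 131); 116·96 ≡ 1, so inverse 96.
n ≡ 3·196223459·11 + 168·31704227·197 + 136·34408853·98 + 3·234202193·20 + 90·55421893·96 = 2007256950823.
2007256950823 mod 7260267983 = 3422987515.

3422987515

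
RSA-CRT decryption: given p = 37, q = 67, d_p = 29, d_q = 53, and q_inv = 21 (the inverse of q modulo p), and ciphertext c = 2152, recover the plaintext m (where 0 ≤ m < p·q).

m₁ = c^(d_p) mod p: c ≡ 6 (mod 37), and 6^29 mod 37 = 6.
m₂ = c^(d_q) mod q: c ≡ 8 (mod 67), and 8^53 mod 67 = 45.
h = q_inv·(m₁ − m₂) mod p = 21·(6 − 45) mod 37 = 32.
m = m₂ + h·q = 45 + 32·67 = 2189.

2189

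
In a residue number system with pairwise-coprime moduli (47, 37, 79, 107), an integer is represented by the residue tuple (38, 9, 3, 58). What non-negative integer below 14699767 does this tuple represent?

808015

From x ≡ 38 (mod 47) write x = 38 + 47t. Substituting into x ≡ 9 (mod 37) gives 47t ≡ 8 (mod 37), and since 10⁻¹ ≡ 26 (mod 37), t ≡ 23. Hence x ≡ 38 + 47·23 = 1119 (mod 1739).
From x ≡ 1119 (mod 1739) write x = 1119 + 1739t. Substituting into x ≡ 3 (mod 79) gives 1739t ≡ 69 (mod 79), and since 1⁻¹ ≡ 1 (mod 79), t ≡ 69. Hence x ≡ 1119 + 1739·69 = 121110 (mod 137381).
From x ≡ 121110 (mod 137381) write x = 121110 + 137381t. Substituting into x ≡ 58 (mod 107) gives 137381t ≡ 72 (mod 107), and since 100⁻¹ ≡ 61 (mod 107), t ≡ 5. Hence x ≡ 121110 + 137381·5 = 808015 (mod 14699767).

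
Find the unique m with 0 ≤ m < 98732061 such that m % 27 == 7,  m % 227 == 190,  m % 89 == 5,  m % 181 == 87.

The moduli are pairwise coprime; N = 27·227·89·181 = 98732061.
N/27 = 3656743; 3656743 ≡ 25 (mod 27); 25·13 ≡ 1, so inverse 13.
N/227 = 434943; 434943 ≡ 11 (mod 227); 11·62 ≡ 1, so inverse 62.
N/89 = 1109349; 1109349 ≡ 53 (mod 89); 53·42 ≡ 1, so inverse 42.
N/181 = 545481; 545481 ≡ 128 (mod 181); 128·140 ≡ 1, so inverse 140.
m ≡ 7·3656743·13 + 190·434943·62 + 5·1109349·42 + 87·545481·140 = 12333314023.
12333314023 mod 98732061 = 90538459.

90538459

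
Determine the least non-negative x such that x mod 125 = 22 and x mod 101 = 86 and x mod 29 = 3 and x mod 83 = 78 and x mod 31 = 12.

The moduli are pairwise coprime; N = 125·101·29·83·31 = 942039625.
N/125 = 7536317; 7536317 ≡ 67 (mod 125); 67·28 ≡ 1, so inverse 28.
N/101 = 9327125; 9327125 ≡ 78 (mod 101); 78·79 ≡ 1, so inverse 79.
N/29 = 32484125; 32484125 ≡ 7 (mod 29); 7·25 ≡ 1, so inverse 25.
N/83 = 11349875; 11349875 ≡ 40 (mod 83); 40·27 ≡ 1, so inverse 27.
N/31 = 30388375; 30388375 ≡ 5 (mod 31); 5·25 ≡ 1, so inverse 25.
x ≡ 22·7536317·28 + 86·9327125·79 + 3·32484125·25 + 78·11349875·27 + 12·30388375·25 = 103466517147.
103466517147 mod 942039625 = 784198022.

784198022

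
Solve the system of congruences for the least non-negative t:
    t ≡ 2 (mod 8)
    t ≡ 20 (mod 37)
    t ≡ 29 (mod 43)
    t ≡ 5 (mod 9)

The moduli are pairwise coprime; N = 8·37·43·9 = 114552.
N/8 = 14319; 14319 ≡ 7 (mod 8); 7·7 ≡ 1, so inverse 7.
N/37 = 3096; 3096 ≡ 25 (mod 37); 25·3 ≡ 1, so inverse 3.
N/43 = 2664; 2664 ≡ 41 (mod 43); 41·21 ≡ 1, so inverse 21.
N/9 = 12728; 12728 ≡ 2 (mod 9); 2·5 ≡ 1, so inverse 5.
t ≡ 2·14319·7 + 20·3096·3 + 29·2664·21 + 5·12728·5 = 2326802.
2326802 mod 114552 = 35762.

35762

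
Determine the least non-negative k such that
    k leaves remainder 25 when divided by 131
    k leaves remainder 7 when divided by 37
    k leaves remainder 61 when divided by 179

The moduli are pairwise coprime; N = 131·37·179 = 867613.
N/131 = 6623; 6623 ≡ 73 (mod 131); 73·70 ≡ 1, so inverse 70.
N/37 = 23449; 23449 ≡ 28 (mod 37); 28·4 ≡ 1, so inverse 4.
N/179 = 4847; 4847 ≡ 14 (mod 179); 14·64 ≡ 1, so inverse 64.
k ≡ 25·6623·70 + 7·23449·4 + 61·4847·64 = 31169510.
31169510 mod 867613 = 803055.

803055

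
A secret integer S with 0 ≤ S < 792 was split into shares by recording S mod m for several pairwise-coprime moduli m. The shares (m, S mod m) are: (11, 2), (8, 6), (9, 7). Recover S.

The moduli are pairwise coprime; N = 11·8·9 = 792.
N/11 = 72; 72 ≡ 6 (mod 11); 6·2 ≡ 1, so inverse 2.
N/8 = 99; 99 ≡ 3 (mod 8); 3·3 ≡ 1, so inverse 3.
N/9 = 88; 88 ≡ 7 (mod 9); 7·4 ≡ 1, so inverse 4.
S ≡ 2·72·2 + 6·99·3 + 7·88·4 = 4534.
4534 mod 792 = 574.

574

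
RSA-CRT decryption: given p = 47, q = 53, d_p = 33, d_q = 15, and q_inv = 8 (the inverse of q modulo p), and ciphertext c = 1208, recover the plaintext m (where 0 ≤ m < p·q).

2294

m₁ = c^(d_p) mod p: c ≡ 33 (mod 47), and 33^33 mod 47 = 38.
m₂ = c^(d_q) mod q: c ≡ 42 (mod 53), and 42^15 mod 53 = 15.
h = q_inv·(m₁ − m₂) mod p = 8·(38 − 15) mod 47 = 43.
m = m₂ + h·q = 15 + 43·53 = 2294.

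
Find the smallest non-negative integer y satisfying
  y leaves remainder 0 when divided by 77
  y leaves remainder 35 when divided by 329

693

gcd(77, 329) = 7 and 7 | (35 − 0), so the pair is consistent; merging gives y ≡ 693 (mod 3619), where 3619 = lcm(77, 329).
The solution is unique modulo lcm(77, 329) = 3619.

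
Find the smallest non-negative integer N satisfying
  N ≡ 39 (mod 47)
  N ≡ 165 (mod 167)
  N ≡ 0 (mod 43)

From N ≡ 39 (mod 47) write N = 39 + 47t. Substituting into N ≡ 165 (mod 167) gives 47t ≡ 126 (mod 167), and since 47⁻¹ ≡ 32 (mod 167), t ≡ 24. Hence N ≡ 39 + 47·24 = 1167 (mod 7849).
From N ≡ 1167 (mod 7849) write N = 1167 + 7849t. Substituting into N ≡ 0 (mod 43) gives 7849t ≡ 37 (mod 43), and since 23⁻¹ ≡ 15 (mod 43), t ≡ 39. Hence N ≡ 1167 + 7849·39 = 307278 (mod 337507).

307278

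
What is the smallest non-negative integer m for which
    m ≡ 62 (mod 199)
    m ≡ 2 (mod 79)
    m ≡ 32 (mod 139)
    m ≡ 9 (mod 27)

42611733

Combine the congruences pairwise.
From m ≡ 62 (mod 199) write m = 62 + 199t. Substituting into m ≡ 2 (mod 79) gives 199t ≡ 19 (mod 79), and since 41⁻¹ ≡ 27 (mod 79), t ≡ 39. Hence m ≡ 62 + 199·39 = 7823 (mod 15721).
From m ≡ 7823 (mod 15721) write m = 7823 + 15721t. Substituting into m ≡ 32 (mod 139) gives 15721t ≡ 132 (mod 139), and since 14⁻¹ ≡ 10 (mod 139), t ≡ 69. Hence m ≡ 7823 + 15721·69 = 1092572 (mod 2185219).
From m ≡ 1092572 (mod 2185219) write m = 1092572 + 2185219t. Substituting into m ≡ 9 (mod 27) gives 2185219t ≡ 19 (mod 27), and since 1⁻¹ ≡ 1 (mod 27), t ≡ 19. Hence m ≡ 1092572 + 2185219·19 = 42611733 (mod 59000913).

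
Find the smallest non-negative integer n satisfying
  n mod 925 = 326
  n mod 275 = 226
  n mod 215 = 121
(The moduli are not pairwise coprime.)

Combine the congruences pairwise.
gcd(925, 275) = 25 and 25 | (226 − 326), so the pair is consistent; merging gives n ≡ 9576 (mod 10175), where 10175 = lcm(925, 275).
gcd(10175, 215) = 5 and 5 | (121 − 9576), so the pair is consistent; merging gives n ≡ 416576 (mod 437525), where 437525 = lcm(10175, 215).
The solution is unique modulo lcm(925, 275, 215) = 437525.

416576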